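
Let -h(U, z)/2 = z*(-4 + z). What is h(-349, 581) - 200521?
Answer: -870995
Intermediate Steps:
h(U, z) = -2*z*(-4 + z)
h(-349, 581) - 200521 = 2*581*(4 - 1*581) - 200521 = 2*581*(4 - 581) - 200521 = 2*581*(-577) - 200521 = -670474 - 200521 = -870995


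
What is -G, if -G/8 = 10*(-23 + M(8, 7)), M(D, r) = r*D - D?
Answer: 2000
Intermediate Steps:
M(D, r) = -D + D*r (M(D, r) = D*r - D = -D + D*r)
G = -2000 (G = -80*(-23 + 8*(-1 + 7)) = -80*(-23 + 8*6) = -80*(-23 + 48) = -80*25 = -8*250 = -2000)
-G = -1*(-2000) = 2000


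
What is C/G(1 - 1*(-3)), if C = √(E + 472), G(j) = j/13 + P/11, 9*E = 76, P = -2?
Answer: 143*√1081/27 ≈ 174.13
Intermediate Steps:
E = 76/9 (E = (⅑)*76 = 76/9 ≈ 8.4444)
G(j) = -2/11 + j/13 (G(j) = j/13 - 2/11 = -2/11 + j/13)
C = 2*√1081/3 (C = √(76/9 + 472) = √(4324/9) = 2*√1081/3 ≈ 21.919)
C/G(1 - 1*(-3)) = (2*√1081/3)/(-2/11 + (1 - 1*(-3))/13) = (2*√1081/3)/(-2/11 + (1 + 3)/13) = (2*√1081/3)/(-2/11 + (1/13)*4) = (2*√1081/3)/(-2/11 + 4/13) = (2*√1081/3)/(18/143) = (2*√1081/3)*(143/18) = 143*√1081/27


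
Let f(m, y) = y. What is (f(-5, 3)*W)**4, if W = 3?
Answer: 6561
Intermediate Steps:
(f(-5, 3)*W)**4 = (3*3)**4 = 9**4 = 6561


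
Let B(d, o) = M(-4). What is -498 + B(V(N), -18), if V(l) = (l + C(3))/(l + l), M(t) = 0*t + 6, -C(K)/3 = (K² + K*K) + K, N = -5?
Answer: -492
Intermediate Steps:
C(K) = -6*K² - 3*K (C(K) = -3*((K² + K*K) + K) = -3*((K² + K²) + K) = -3*(2*K² + K) = -3*(K + 2*K²) = -6*K² - 3*K)
M(t) = 6 (M(t) = 0 + 6 = 6)
V(l) = (-63 + l)/(2*l) (V(l) = (l - 3*3*(1 + 2*3))/(l + l) = (l - 3*3*(1 + 6))/((2*l)) = (l - 3*3*7)*(1/(2*l)) = (l - 63)*(1/(2*l)) = (-63 + l)*(1/(2*l)) = (-63 + l)/(2*l))
B(d, o) = 6
-498 + B(V(N), -18) = -498 + 6 = -492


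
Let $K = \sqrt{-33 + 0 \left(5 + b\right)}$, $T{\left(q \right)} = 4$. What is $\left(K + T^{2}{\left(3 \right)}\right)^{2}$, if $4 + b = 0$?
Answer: $\left(16 + i \sqrt{33}\right)^{2} \approx 223.0 + 183.83 i$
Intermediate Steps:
$b = -4$ ($b = -4 + 0 = -4$)
$K = i \sqrt{33}$ ($K = \sqrt{-33 + 0 \left(5 - 4\right)} = \sqrt{-33 + 0 \cdot 1} = \sqrt{-33 + 0} = \sqrt{-33} = i \sqrt{33} \approx 5.7446 i$)
$\left(K + T^{2}{\left(3 \right)}\right)^{2} = \left(i \sqrt{33} + 4^{2}\right)^{2} = \left(i \sqrt{33} + 16\right)^{2} = \left(16 + i \sqrt{33}\right)^{2}$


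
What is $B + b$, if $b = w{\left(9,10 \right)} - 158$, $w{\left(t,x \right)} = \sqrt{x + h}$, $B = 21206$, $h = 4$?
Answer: $21048 + \sqrt{14} \approx 21052.0$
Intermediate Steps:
$w{\left(t,x \right)} = \sqrt{4 + x}$ ($w{\left(t,x \right)} = \sqrt{x + 4} = \sqrt{4 + x}$)
$b = -158 + \sqrt{14}$ ($b = \sqrt{4 + 10} - 158 = \sqrt{14} - 158 = -158 + \sqrt{14} \approx -154.26$)
$B + b = 21206 - \left(158 - \sqrt{14}\right) = 21048 + \sqrt{14}$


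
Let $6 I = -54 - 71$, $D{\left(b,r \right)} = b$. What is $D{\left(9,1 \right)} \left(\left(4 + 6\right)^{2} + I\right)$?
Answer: $\frac{1425}{2} \approx 712.5$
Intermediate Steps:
$I = - \frac{125}{6}$ ($I = \frac{-54 - 71}{6} = \frac{1}{6} \left(-125\right) = - \frac{125}{6} \approx -20.833$)
$D{\left(9,1 \right)} \left(\left(4 + 6\right)^{2} + I\right) = 9 \left(\left(4 + 6\right)^{2} - \frac{125}{6}\right) = 9 \left(10^{2} - \frac{125}{6}\right) = 9 \left(100 - \frac{125}{6}\right) = 9 \cdot \frac{475}{6} = \frac{1425}{2}$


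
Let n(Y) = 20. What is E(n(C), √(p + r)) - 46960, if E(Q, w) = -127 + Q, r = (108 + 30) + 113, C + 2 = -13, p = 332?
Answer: -47067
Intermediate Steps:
C = -15 (C = -2 - 13 = -15)
r = 251 (r = 138 + 113 = 251)
E(n(C), √(p + r)) - 46960 = (-127 + 20) - 46960 = -107 - 46960 = -47067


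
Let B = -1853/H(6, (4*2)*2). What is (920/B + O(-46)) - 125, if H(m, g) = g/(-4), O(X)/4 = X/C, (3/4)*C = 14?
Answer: -1723472/12971 ≈ -132.87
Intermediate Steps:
C = 56/3 (C = (4/3)*14 = 56/3 ≈ 18.667)
O(X) = 3*X/14 (O(X) = 4*(X/(56/3)) = 4*(X*(3/56)) = 4*(3*X/56) = 3*X/14)
H(m, g) = -g/4 (H(m, g) = g*(-¼) = -g/4)
B = 1853/4 (B = -1853/((-4*2*2/4)) = -1853/((-2*2)) = -1853/((-¼*16)) = -1853/(-4) = -1853*(-¼) = 1853/4 ≈ 463.25)
(920/B + O(-46)) - 125 = (920/(1853/4) + (3/14)*(-46)) - 125 = (920*(4/1853) - 69/7) - 125 = (3680/1853 - 69/7) - 125 = -102097/12971 - 125 = -1723472/12971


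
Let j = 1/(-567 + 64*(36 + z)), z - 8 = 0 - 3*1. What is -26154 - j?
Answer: -53798779/2057 ≈ -26154.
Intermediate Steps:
z = 5 (z = 8 + (0 - 3*1) = 8 + (0 - 3) = 8 - 3 = 5)
j = 1/2057 (j = 1/(-567 + 64*(36 + 5)) = 1/(-567 + 64*41) = 1/(-567 + 2624) = 1/2057 ≈ 0.00048614)
-26154 - j = -26154 - 1*1/2057 = -26154 - 1/2057 = -53798779/2057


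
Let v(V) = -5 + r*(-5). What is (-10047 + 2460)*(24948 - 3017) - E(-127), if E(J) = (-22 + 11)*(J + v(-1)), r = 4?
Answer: -166392169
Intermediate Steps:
v(V) = -25 (v(V) = -5 + 4*(-5) = -5 - 20 = -25)
E(J) = 275 - 11*J (E(J) = (-22 + 11)*(J - 25) = -11*(-25 + J) = 275 - 11*J)
(-10047 + 2460)*(24948 - 3017) - E(-127) = (-10047 + 2460)*(24948 - 3017) - (275 - 11*(-127)) = -7587*21931 - (275 + 1397) = -166390497 - 1*1672 = -166390497 - 1672 = -166392169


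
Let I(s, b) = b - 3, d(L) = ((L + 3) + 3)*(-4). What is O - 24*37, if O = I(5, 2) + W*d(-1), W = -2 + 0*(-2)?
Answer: -849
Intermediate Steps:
d(L) = -24 - 4*L (d(L) = ((3 + L) + 3)*(-4) = (6 + L)*(-4) = -24 - 4*L)
W = -2 (W = -2 + 0 = -2)
I(s, b) = -3 + b
O = 39 (O = (-3 + 2) - 2*(-24 - 4*(-1)) = -1 - 2*(-24 + 4) = -1 - 2*(-20) = -1 + 40 = 39)
O - 24*37 = 39 - 24*37 = 39 - 888 = -849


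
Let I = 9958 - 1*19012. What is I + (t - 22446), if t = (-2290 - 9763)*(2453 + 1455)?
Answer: -47134624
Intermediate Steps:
t = -47103124 (t = -12053*3908 = -47103124)
I = -9054 (I = 9958 - 19012 = -9054)
I + (t - 22446) = -9054 + (-47103124 - 22446) = -9054 - 47125570 = -47134624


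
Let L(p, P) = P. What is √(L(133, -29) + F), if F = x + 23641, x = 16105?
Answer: 3*√4413 ≈ 199.29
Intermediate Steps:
F = 39746 (F = 16105 + 23641 = 39746)
√(L(133, -29) + F) = √(-29 + 39746) = √39717 = 3*√4413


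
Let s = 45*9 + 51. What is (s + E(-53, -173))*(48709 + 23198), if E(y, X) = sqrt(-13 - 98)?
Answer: 32789592 + 71907*I*sqrt(111) ≈ 3.279e+7 + 7.5759e+5*I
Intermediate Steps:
s = 456 (s = 405 + 51 = 456)
E(y, X) = I*sqrt(111) (E(y, X) = sqrt(-111) = I*sqrt(111))
(s + E(-53, -173))*(48709 + 23198) = (456 + I*sqrt(111))*(48709 + 23198) = (456 + I*sqrt(111))*71907 = 32789592 + 71907*I*sqrt(111)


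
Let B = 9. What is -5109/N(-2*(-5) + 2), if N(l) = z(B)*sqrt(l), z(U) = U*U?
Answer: -1703*sqrt(3)/162 ≈ -18.208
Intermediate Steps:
z(U) = U**2
N(l) = 81*sqrt(l) (N(l) = 9**2*sqrt(l) = 81*sqrt(l))
-5109/N(-2*(-5) + 2) = -5109/(81*sqrt(-2*(-5) + 2)) = -5109/(81*sqrt(10 + 2)) = -5109/(81*sqrt(12)) = -5109/(81*(2*sqrt(3))) = -5109/(162*sqrt(3)) = -5109*sqrt(3)/486 = -1703*sqrt(3)/162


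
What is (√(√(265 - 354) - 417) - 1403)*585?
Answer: -820755 + 585*√(-417 + I*√89) ≈ -8.2062e+5 + 11947.0*I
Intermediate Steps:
(√(√(265 - 354) - 417) - 1403)*585 = (√(√(-89) - 417) - 1403)*585 = (√(I*√89 - 417) - 1403)*585 = (√(-417 + I*√89) - 1403)*585 = (-1403 + √(-417 + I*√89))*585 = -820755 + 585*√(-417 + I*√89)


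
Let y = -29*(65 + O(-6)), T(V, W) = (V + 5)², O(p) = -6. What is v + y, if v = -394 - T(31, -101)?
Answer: -3401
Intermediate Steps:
T(V, W) = (5 + V)²
y = -1711 (y = -29*(65 - 6) = -29*59 = -1711)
v = -1690 (v = -394 - (5 + 31)² = -394 - 1*36² = -394 - 1*1296 = -394 - 1296 = -1690)
v + y = -1690 - 1711 = -3401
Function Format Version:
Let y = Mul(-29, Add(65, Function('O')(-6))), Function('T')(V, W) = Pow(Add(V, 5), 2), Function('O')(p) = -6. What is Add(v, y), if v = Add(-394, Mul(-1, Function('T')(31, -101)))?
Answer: -3401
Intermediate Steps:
Function('T')(V, W) = Pow(Add(5, V), 2)
y = -1711 (y = Mul(-29, Add(65, -6)) = Mul(-29, 59) = -1711)
v = -1690 (v = Add(-394, Mul(-1, Pow(Add(5, 31), 2))) = Add(-394, Mul(-1, Pow(36, 2))) = Add(-394, Mul(-1, 1296)) = Add(-394, -1296) = -1690)
Add(v, y) = Add(-1690, -1711) = -3401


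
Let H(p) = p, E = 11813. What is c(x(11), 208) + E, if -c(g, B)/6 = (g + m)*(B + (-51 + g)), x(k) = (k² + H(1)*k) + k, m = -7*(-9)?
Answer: -358987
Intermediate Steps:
m = 63
x(k) = k² + 2*k (x(k) = (k² + 1*k) + k = (k² + k) + k = (k + k²) + k = k² + 2*k)
c(g, B) = -6*(63 + g)*(-51 + B + g) (c(g, B) = -6*(g + 63)*(B + (-51 + g)) = -6*(63 + g)*(-51 + B + g))
c(x(11), 208) + E = (19278 - 378*208 - 792*(2 + 11) - 6*121*(2 + 11)² - 6*208*11*(2 + 11)) + 11813 = (19278 - 78624 - 792*13 - 6*(11*13)² - 6*208*11*13) + 11813 = (19278 - 78624 - 72*143 - 6*143² - 6*208*143) + 11813 = (19278 - 78624 - 10296 - 6*20449 - 178464) + 11813 = (19278 - 78624 - 10296 - 122694 - 178464) + 11813 = -370800 + 11813 = -358987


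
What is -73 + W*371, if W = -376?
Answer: -139569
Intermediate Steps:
-73 + W*371 = -73 - 376*371 = -73 - 139496 = -139569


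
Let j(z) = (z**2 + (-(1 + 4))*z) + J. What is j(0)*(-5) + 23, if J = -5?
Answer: 48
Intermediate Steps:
j(z) = -5 + z**2 - 5*z (j(z) = (z**2 + (-(1 + 4))*z) - 5 = (z**2 + (-1*5)*z) - 5 = (z**2 - 5*z) - 5 = -5 + z**2 - 5*z)
j(0)*(-5) + 23 = (-5 + 0**2 - 5*0)*(-5) + 23 = (-5 + 0 + 0)*(-5) + 23 = -5*(-5) + 23 = 25 + 23 = 48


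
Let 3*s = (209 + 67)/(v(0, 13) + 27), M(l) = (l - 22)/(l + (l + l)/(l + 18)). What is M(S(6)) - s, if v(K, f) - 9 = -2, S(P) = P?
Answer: -1142/221 ≈ -5.1674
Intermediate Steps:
v(K, f) = 7 (v(K, f) = 9 - 2 = 7)
M(l) = (-22 + l)/(l + 2*l/(18 + l)) (M(l) = (-22 + l)/(l + (2*l)/(18 + l)) = (-22 + l)/(l + 2*l/(18 + l)))
s = 46/17 (s = ((209 + 67)/(7 + 27))/3 = (276/34)/3 = (276*(1/34))/3 = (1/3)*(138/17) = 46/17 ≈ 2.7059)
M(S(6)) - s = (-396 + 6**2 - 4*6)/(6*(20 + 6)) - 1*46/17 = (1/6)*(-396 + 36 - 24)/26 - 46/17 = (1/6)*(1/26)*(-384) - 46/17 = -32/13 - 46/17 = -1142/221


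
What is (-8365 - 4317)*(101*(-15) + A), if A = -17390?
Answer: 239753210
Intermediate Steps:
(-8365 - 4317)*(101*(-15) + A) = (-8365 - 4317)*(101*(-15) - 17390) = -12682*(-1515 - 17390) = -12682*(-18905) = 239753210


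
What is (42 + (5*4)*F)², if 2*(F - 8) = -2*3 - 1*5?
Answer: 8464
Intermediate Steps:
F = 5/2 (F = 8 + (-2*3 - 1*5)/2 = 8 + (-6 - 5)/2 = 8 + (½)*(-11) = 8 - 11/2 = 5/2 ≈ 2.5000)
(42 + (5*4)*F)² = (42 + (5*4)*(5/2))² = (42 + 20*(5/2))² = (42 + 50)² = 92² = 8464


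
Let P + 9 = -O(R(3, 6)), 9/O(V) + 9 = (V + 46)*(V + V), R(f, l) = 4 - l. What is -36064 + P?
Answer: -6673496/185 ≈ -36073.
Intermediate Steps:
O(V) = 9/(-9 + 2*V*(46 + V)) (O(V) = 9/(-9 + (V + 46)*(V + V)) = 9/(-9 + (46 + V)*(2*V)) = 9/(-9 + 2*V*(46 + V)))
P = -1656/185 (P = -9 - 9/(-9 + 2*(4 - 1*6)² + 92*(4 - 1*6)) = -9 - 9/(-9 + 2*(4 - 6)² + 92*(4 - 6)) = -9 - 9/(-9 + 2*(-2)² + 92*(-2)) = -9 - 9/(-9 + 2*4 - 184) = -9 - 9/(-9 + 8 - 184) = -9 - 9/(-185) = -9 - 9*(-1)/185 = -9 - 1*(-9/185) = -9 + 9/185 = -1656/185 ≈ -8.9514)
-36064 + P = -36064 - 1656/185 = -6673496/185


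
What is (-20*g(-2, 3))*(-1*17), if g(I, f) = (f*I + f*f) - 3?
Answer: 0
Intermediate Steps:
g(I, f) = -3 + f² + I*f (g(I, f) = (I*f + f²) - 3 = (f² + I*f) - 3 = -3 + f² + I*f)
(-20*g(-2, 3))*(-1*17) = (-20*(-3 + 3² - 2*3))*(-1*17) = -20*(-3 + 9 - 6)*(-17) = -20*0*(-17) = 0*(-17) = 0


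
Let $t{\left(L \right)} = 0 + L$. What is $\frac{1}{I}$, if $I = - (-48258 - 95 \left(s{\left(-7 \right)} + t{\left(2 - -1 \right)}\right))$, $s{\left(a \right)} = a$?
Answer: $\frac{1}{47878} \approx 2.0886 \cdot 10^{-5}$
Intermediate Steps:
$t{\left(L \right)} = L$
$I = 47878$ ($I = - (-48258 - 95 \left(-7 + \left(2 - -1\right)\right)) = - (-48258 - 95 \left(-7 + \left(2 + 1\right)\right)) = - (-48258 - 95 \left(-7 + 3\right)) = - (-48258 - 95 \left(-4\right)) = - (-48258 - -380) = - (-48258 + 380) = \left(-1\right) \left(-47878\right) = 47878$)
$\frac{1}{I} = \frac{1}{47878}$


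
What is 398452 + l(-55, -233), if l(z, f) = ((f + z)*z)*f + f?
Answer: -3292501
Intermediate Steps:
l(z, f) = f + f*z*(f + z) (l(z, f) = (z*(f + z))*f + f = f*z*(f + z) + f = f + f*z*(f + z))
398452 + l(-55, -233) = 398452 - 233*(1 + (-55)² - 233*(-55)) = 398452 - 233*(1 + 3025 + 12815) = 398452 - 233*15841 = 398452 - 3690953 = -3292501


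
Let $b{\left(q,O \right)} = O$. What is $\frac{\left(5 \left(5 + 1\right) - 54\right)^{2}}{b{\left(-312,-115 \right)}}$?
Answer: $- \frac{576}{115} \approx -5.0087$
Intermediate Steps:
$\frac{\left(5 \left(5 + 1\right) - 54\right)^{2}}{b{\left(-312,-115 \right)}} = \frac{\left(5 \left(5 + 1\right) - 54\right)^{2}}{-115} = \left(5 \cdot 6 - 54\right)^{2} \left(- \frac{1}{115}\right) = \left(30 - 54\right)^{2} \left(- \frac{1}{115}\right) = \left(-24\right)^{2} \left(- \frac{1}{115}\right) = 576 \left(- \frac{1}{115}\right) = - \frac{576}{115}$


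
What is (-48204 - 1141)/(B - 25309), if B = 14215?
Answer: 49345/11094 ≈ 4.4479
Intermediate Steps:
(-48204 - 1141)/(B - 25309) = (-48204 - 1141)/(14215 - 25309) = -49345/(-11094) = -49345*(-1/11094) = 49345/11094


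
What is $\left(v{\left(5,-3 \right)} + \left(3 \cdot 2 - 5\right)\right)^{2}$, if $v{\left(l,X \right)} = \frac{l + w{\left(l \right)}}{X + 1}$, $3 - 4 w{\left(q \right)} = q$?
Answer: $\frac{25}{16} \approx 1.5625$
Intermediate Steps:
$w{\left(q \right)} = \frac{3}{4} - \frac{q}{4}$
$v{\left(l,X \right)} = \frac{\frac{3}{4} + \frac{3 l}{4}}{1 + X}$ ($v{\left(l,X \right)} = \frac{l - \left(- \frac{3}{4} + \frac{l}{4}\right)}{X + 1} = \frac{\frac{3}{4} + \frac{3 l}{4}}{1 + X}$)
$\left(v{\left(5,-3 \right)} + \left(3 \cdot 2 - 5\right)\right)^{2} = \left(\frac{3 \left(1 + 5\right)}{4 \left(1 - 3\right)} + \left(3 \cdot 2 - 5\right)\right)^{2} = \left(\frac{3}{4} \frac{1}{-2} \cdot 6 + \left(6 - 5\right)\right)^{2} = \left(\frac{3}{4} \left(- \frac{1}{2}\right) 6 + 1\right)^{2} = \left(- \frac{9}{4} + 1\right)^{2} = \left(- \frac{5}{4}\right)^{2} = \frac{25}{16}$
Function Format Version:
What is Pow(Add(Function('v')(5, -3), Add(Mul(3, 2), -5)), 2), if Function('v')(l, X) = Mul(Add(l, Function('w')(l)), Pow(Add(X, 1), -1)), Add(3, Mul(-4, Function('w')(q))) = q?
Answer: Rational(25, 16) ≈ 1.5625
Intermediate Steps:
Function('w')(q) = Add(Rational(3, 4), Mul(Rational(-1, 4), q))
Function('v')(l, X) = Mul(Pow(Add(1, X), -1), Add(Rational(3, 4), Mul(Rational(3, 4), l))) (Function('v')(l, X) = Mul(Add(l, Add(Rational(3, 4), Mul(Rational(-1, 4), l))), Pow(Add(X, 1), -1)) = Mul(Add(Rational(3, 4), Mul(Rational(3, 4), l)), Pow(Add(1, X), -1)) = Mul(Pow(Add(1, X), -1), Add(Rational(3, 4), Mul(Rational(3, 4), l))))
Pow(Add(Function('v')(5, -3), Add(Mul(3, 2), -5)), 2) = Pow(Add(Mul(Rational(3, 4), Pow(Add(1, -3), -1), Add(1, 5)), Add(Mul(3, 2), -5)), 2) = Pow(Add(Mul(Rational(3, 4), Pow(-2, -1), 6), Add(6, -5)), 2) = Pow(Add(Mul(Rational(3, 4), Rational(-1, 2), 6), 1), 2) = Pow(Add(Rational(-9, 4), 1), 2) = Pow(Rational(-5, 4), 2) = Rational(25, 16)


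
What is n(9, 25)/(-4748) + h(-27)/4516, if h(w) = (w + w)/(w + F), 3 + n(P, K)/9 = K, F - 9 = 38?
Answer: -2267469/53604920 ≈ -0.042300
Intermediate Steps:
F = 47 (F = 9 + 38 = 47)
n(P, K) = -27 + 9*K
h(w) = 2*w/(47 + w) (h(w) = (w + w)/(w + 47) = (2*w)/(47 + w) = 2*w/(47 + w))
n(9, 25)/(-4748) + h(-27)/4516 = (-27 + 9*25)/(-4748) + (2*(-27)/(47 - 27))/4516 = (-27 + 225)*(-1/4748) + (2*(-27)/20)*(1/4516) = 198*(-1/4748) + (2*(-27)*(1/20))*(1/4516) = -99/2374 - 27/10*1/4516 = -99/2374 - 27/45160 = -2267469/53604920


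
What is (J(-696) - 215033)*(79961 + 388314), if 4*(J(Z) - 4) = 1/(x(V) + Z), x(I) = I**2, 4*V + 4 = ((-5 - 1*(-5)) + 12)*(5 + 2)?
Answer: -119220163158675/1184 ≈ -1.0069e+11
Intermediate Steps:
V = 20 (V = -1 + (((-5 - 1*(-5)) + 12)*(5 + 2))/4 = -1 + (((-5 + 5) + 12)*7)/4 = -1 + ((0 + 12)*7)/4 = -1 + (12*7)/4 = -1 + (1/4)*84 = -1 + 21 = 20)
J(Z) = 4 + 1/(4*(400 + Z)) (J(Z) = 4 + 1/(4*(20**2 + Z)) = 4 + 1/(4*(400 + Z)))
(J(-696) - 215033)*(79961 + 388314) = ((6401 + 16*(-696))/(4*(400 - 696)) - 215033)*(79961 + 388314) = ((1/4)*(6401 - 11136)/(-296) - 215033)*468275 = ((1/4)*(-1/296)*(-4735) - 215033)*468275 = (4735/1184 - 215033)*468275 = -254594337/1184*468275 = -119220163158675/1184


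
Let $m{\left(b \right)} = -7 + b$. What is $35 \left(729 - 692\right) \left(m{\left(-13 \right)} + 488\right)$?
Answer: $606060$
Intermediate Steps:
$35 \left(729 - 692\right) \left(m{\left(-13 \right)} + 488\right) = 35 \left(729 - 692\right) \left(\left(-7 - 13\right) + 488\right) = 35 \cdot 37 \left(-20 + 488\right) = 35 \cdot 37 \cdot 468 = 35 \cdot 17316 = 606060$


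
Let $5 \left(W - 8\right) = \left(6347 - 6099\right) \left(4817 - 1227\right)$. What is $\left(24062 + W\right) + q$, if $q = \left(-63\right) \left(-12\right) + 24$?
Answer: $202914$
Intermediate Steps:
$W = 178072$ ($W = 8 + \frac{\left(6347 - 6099\right) \left(4817 - 1227\right)}{5} = 8 + \frac{248 \cdot 3590}{5} = 8 + \frac{1}{5} \cdot 890320 = 8 + 178064 = 178072$)
$q = 780$ ($q = 756 + 24 = 780$)
$\left(24062 + W\right) + q = \left(24062 + 178072\right) + 780 = 202134 + 780 = 202914$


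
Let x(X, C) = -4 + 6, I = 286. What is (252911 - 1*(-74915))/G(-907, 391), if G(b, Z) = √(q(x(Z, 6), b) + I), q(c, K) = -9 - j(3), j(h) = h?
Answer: 163913*√274/137 ≈ 19805.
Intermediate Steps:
x(X, C) = 2
q(c, K) = -12 (q(c, K) = -9 - 1*3 = -9 - 3 = -12)
G(b, Z) = √274 (G(b, Z) = √(-12 + 286) = √274)
(252911 - 1*(-74915))/G(-907, 391) = (252911 - 1*(-74915))/(√274) = (252911 + 74915)*(√274/274) = 327826*(√274/274) = 163913*√274/137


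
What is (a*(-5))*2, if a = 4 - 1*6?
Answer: 20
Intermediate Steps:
a = -2 (a = 4 - 6 = -2)
(a*(-5))*2 = -2*(-5)*2 = 10*2 = 20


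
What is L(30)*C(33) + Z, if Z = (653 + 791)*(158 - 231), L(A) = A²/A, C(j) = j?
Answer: -104422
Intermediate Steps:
L(A) = A
Z = -105412 (Z = 1444*(-73) = -105412)
L(30)*C(33) + Z = 30*33 - 105412 = 990 - 105412 = -104422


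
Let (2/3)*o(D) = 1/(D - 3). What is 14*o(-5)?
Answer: -21/8 ≈ -2.6250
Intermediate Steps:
o(D) = 3/(2*(-3 + D)) (o(D) = 3/(2*(D - 3)) = 3/(2*(-3 + D)))
14*o(-5) = 14*(3/(2*(-3 - 5))) = 14*((3/2)/(-8)) = 14*((3/2)*(-⅛)) = 14*(-3/16) = -21/8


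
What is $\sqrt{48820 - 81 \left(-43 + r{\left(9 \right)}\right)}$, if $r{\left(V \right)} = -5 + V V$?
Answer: $\sqrt{46147} \approx 214.82$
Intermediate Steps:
$r{\left(V \right)} = -5 + V^{2}$
$\sqrt{48820 - 81 \left(-43 + r{\left(9 \right)}\right)} = \sqrt{48820 - 81 \left(-43 - \left(5 - 9^{2}\right)\right)} = \sqrt{48820 - 81 \left(-43 + \left(-5 + 81\right)\right)} = \sqrt{48820 - 81 \left(-43 + 76\right)} = \sqrt{48820 - 2673} = \sqrt{46147}$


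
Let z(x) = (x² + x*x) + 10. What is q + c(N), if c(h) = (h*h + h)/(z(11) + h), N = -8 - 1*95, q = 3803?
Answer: 577153/149 ≈ 3873.5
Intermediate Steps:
z(x) = 10 + 2*x² (z(x) = (x² + x²) + 10 = 2*x² + 10 = 10 + 2*x²)
N = -103 (N = -8 - 95 = -103)
c(h) = (h + h²)/(252 + h) (c(h) = (h*h + h)/((10 + 2*11²) + h) = (h² + h)/((10 + 2*121) + h) = (h + h²)/((10 + 242) + h) = (h + h²)/(252 + h))
q + c(N) = 3803 - 103*(1 - 103)/(252 - 103) = 3803 - 103*(-102)/149 = 3803 - 103*1/149*(-102) = 3803 + 10506/149 = 577153/149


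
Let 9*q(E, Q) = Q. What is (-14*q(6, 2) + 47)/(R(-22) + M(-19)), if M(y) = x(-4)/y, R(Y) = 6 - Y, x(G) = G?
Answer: 7505/4824 ≈ 1.5558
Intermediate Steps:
q(E, Q) = Q/9
M(y) = -4/y
(-14*q(6, 2) + 47)/(R(-22) + M(-19)) = (-14*2/9 + 47)/((6 - 1*(-22)) - 4/(-19)) = (-14*2/9 + 47)/((6 + 22) - 4*(-1/19)) = (-28/9 + 47)/(28 + 4/19) = 395/(9*(536/19)) = (395/9)*(19/536) = 7505/4824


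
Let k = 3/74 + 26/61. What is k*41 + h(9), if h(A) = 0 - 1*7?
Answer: 54789/4514 ≈ 12.138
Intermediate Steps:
h(A) = -7 (h(A) = 0 - 7 = -7)
k = 2107/4514 (k = 3*(1/74) + 26*(1/61) = 3/74 + 26/61 = 2107/4514 ≈ 0.46677)
k*41 + h(9) = (2107/4514)*41 - 7 = 86387/4514 - 7 = 54789/4514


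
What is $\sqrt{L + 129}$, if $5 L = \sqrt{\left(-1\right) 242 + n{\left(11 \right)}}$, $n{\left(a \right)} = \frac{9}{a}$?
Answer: $\frac{\sqrt{390225 + 55 i \sqrt{29183}}}{55} \approx 11.359 + 0.13672 i$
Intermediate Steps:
$L = \frac{i \sqrt{29183}}{55}$ ($L = \frac{\sqrt{\left(-1\right) 242 + \frac{9}{11}}}{5} = \frac{\sqrt{-242 + 9 \cdot \frac{1}{11}}}{5} = \frac{\sqrt{-242 + \frac{9}{11}}}{5} = \frac{\sqrt{- \frac{2653}{11}}}{5} = \frac{\frac{1}{11} i \sqrt{29183}}{5} = \frac{i \sqrt{29183}}{55} \approx 3.106 i$)
$\sqrt{L + 129} = \sqrt{\frac{i \sqrt{29183}}{55} + 129} = \sqrt{129 + \frac{i \sqrt{29183}}{55}}$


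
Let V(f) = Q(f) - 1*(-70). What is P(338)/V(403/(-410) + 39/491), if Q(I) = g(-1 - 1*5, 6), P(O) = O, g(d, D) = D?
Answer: 169/38 ≈ 4.4474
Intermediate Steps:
Q(I) = 6
V(f) = 76 (V(f) = 6 - 1*(-70) = 6 + 70 = 76)
P(338)/V(403/(-410) + 39/491) = 338/76 = 338*(1/76) = 169/38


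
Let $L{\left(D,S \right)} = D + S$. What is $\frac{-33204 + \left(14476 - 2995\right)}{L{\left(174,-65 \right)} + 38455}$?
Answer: $- \frac{21723}{38564} \approx -0.5633$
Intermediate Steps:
$\frac{-33204 + \left(14476 - 2995\right)}{L{\left(174,-65 \right)} + 38455} = \frac{-33204 + \left(14476 - 2995\right)}{\left(174 - 65\right) + 38455} = \frac{-33204 + \left(14476 - 2995\right)}{109 + 38455} = \frac{-33204 + 11481}{38564} = \left(-21723\right) \frac{1}{38564} = - \frac{21723}{38564}$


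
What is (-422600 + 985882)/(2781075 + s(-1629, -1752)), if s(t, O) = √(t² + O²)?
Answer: 52217649605/257812414416 - 281641*√635905/1289062072080 ≈ 0.20237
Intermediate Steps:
s(t, O) = √(O² + t²)
(-422600 + 985882)/(2781075 + s(-1629, -1752)) = (-422600 + 985882)/(2781075 + √((-1752)² + (-1629)²)) = 563282/(2781075 + √(3069504 + 2653641)) = 563282/(2781075 + √5723145) = 563282/(2781075 + 3*√635905)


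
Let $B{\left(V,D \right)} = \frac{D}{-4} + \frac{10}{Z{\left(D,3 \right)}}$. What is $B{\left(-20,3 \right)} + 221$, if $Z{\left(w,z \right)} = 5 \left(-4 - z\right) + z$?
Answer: $\frac{3519}{16} \approx 219.94$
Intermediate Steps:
$Z{\left(w,z \right)} = -20 - 4 z$ ($Z{\left(w,z \right)} = \left(-20 - 5 z\right) + z = -20 - 4 z$)
$B{\left(V,D \right)} = - \frac{5}{16} - \frac{D}{4}$ ($B{\left(V,D \right)} = \frac{D}{-4} + \frac{10}{-20 - 12} = D \left(- \frac{1}{4}\right) + \frac{10}{-20 - 12} = - \frac{D}{4} + \frac{10}{-32} = - \frac{D}{4} + 10 \left(- \frac{1}{32}\right) = - \frac{D}{4} - \frac{5}{16} = - \frac{5}{16} - \frac{D}{4}$)
$B{\left(-20,3 \right)} + 221 = \left(- \frac{5}{16} - \frac{3}{4}\right) + 221 = - \frac{17}{16} + 221 = \frac{3519}{16}$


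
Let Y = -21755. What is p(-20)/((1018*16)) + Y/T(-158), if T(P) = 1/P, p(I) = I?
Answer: 13996644875/4072 ≈ 3.4373e+6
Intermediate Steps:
p(-20)/((1018*16)) + Y/T(-158) = -20/(1018*16) - 21755/(1/(-158)) = -20/16288 - 21755/(-1/158) = -20*1/16288 - 21755*(-158) = -5/4072 + 3437290 = 13996644875/4072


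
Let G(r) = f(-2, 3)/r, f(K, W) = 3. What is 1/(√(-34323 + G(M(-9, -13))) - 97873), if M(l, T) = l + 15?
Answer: -195746/19158316903 - I*√137290/19158316903 ≈ -1.0217e-5 - 1.934e-8*I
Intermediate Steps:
M(l, T) = 15 + l
G(r) = 3/r
1/(√(-34323 + G(M(-9, -13))) - 97873) = 1/(√(-34323 + 3/(15 - 9)) - 97873) = 1/(√(-34323 + 3/6) - 97873) = 1/(√(-34323 + 3*(⅙)) - 97873) = 1/(√(-34323 + ½) - 97873) = 1/(√(-68645/2) - 97873) = 1/(I*√137290/2 - 97873) = 1/(-97873 + I*√137290/2)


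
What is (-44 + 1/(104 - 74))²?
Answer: 1739761/900 ≈ 1933.1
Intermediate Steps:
(-44 + 1/(104 - 74))² = (-44 + 1/30)² = (-1319/30)² = 1739761/900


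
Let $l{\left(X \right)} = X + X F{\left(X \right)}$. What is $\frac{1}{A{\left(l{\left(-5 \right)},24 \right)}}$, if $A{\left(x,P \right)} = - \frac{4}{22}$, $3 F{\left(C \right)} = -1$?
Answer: $- \frac{11}{2} \approx -5.5$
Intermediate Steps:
$F{\left(C \right)} = - \frac{1}{3}$ ($F{\left(C \right)} = \frac{1}{3} \left(-1\right) = - \frac{1}{3}$)
$l{\left(X \right)} = \frac{2 X}{3}$ ($l{\left(X \right)} = X + X \left(- \frac{1}{3}\right) = X - \frac{X}{3} = \frac{2 X}{3}$)
$A{\left(x,P \right)} = - \frac{2}{11}$ ($A{\left(x,P \right)} = \left(-4\right) \frac{1}{22} = - \frac{2}{11}$)
$\frac{1}{A{\left(l{\left(-5 \right)},24 \right)}} = \frac{1}{- \frac{2}{11}} = - \frac{11}{2}$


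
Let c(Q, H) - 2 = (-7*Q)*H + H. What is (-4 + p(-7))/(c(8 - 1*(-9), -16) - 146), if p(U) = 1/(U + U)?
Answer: -57/24416 ≈ -0.0023345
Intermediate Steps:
c(Q, H) = 2 + H - 7*H*Q (c(Q, H) = 2 + ((-7*Q)*H + H) = 2 + (-7*H*Q + H) = 2 + (H - 7*H*Q) = 2 + H - 7*H*Q)
p(U) = 1/(2*U)
(-4 + p(-7))/(c(8 - 1*(-9), -16) - 146) = (-4 + (½)/(-7))/((2 - 16 - 7*(-16)*(8 - 1*(-9))) - 146) = (-4 + (½)*(-⅐))/((2 - 16 - 7*(-16)*(8 + 9)) - 146) = (-4 - 1/14)/((2 - 16 - 7*(-16)*17) - 146) = -57/(14*((2 - 16 + 1904) - 146)) = -57/(14*(1890 - 146)) = -57/14/1744 = -57/14*1/1744 = -57/24416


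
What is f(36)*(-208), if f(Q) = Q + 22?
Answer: -12064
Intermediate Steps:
f(Q) = 22 + Q
f(36)*(-208) = (22 + 36)*(-208) = 58*(-208) = -12064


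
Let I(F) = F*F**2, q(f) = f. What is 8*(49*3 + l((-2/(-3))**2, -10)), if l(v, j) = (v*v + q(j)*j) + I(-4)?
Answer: 118712/81 ≈ 1465.6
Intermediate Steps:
I(F) = F**3
l(v, j) = -64 + j**2 + v**2 (l(v, j) = (v*v + j*j) + (-4)**3 = (v**2 + j**2) - 64 = (j**2 + v**2) - 64 = -64 + j**2 + v**2)
8*(49*3 + l((-2/(-3))**2, -10)) = 8*(49*3 + (-64 + (-10)**2 + ((-2/(-3))**2)**2)) = 8*(147 + (-64 + 100 + ((-2*(-1/3))**2)**2)) = 8*(147 + (-64 + 100 + ((2/3)**2)**2)) = 8*(147 + (-64 + 100 + (4/9)**2)) = 8*(147 + (-64 + 100 + 16/81)) = 8*(147 + 2932/81) = 8*(14839/81) = 118712/81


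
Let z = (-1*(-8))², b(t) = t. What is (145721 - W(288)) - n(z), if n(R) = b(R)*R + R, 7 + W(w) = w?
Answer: 141280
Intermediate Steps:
W(w) = -7 + w
z = 64 (z = 8² = 64)
n(R) = R + R² (n(R) = R*R + R = R² + R = R + R²)
(145721 - W(288)) - n(z) = (145721 - (-7 + 288)) - 64*(1 + 64) = (145721 - 1*281) - 64*65 = (145721 - 281) - 1*4160 = 145440 - 4160 = 141280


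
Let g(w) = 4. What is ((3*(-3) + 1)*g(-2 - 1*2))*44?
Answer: -1408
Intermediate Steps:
((3*(-3) + 1)*g(-2 - 1*2))*44 = ((3*(-3) + 1)*4)*44 = ((-9 + 1)*4)*44 = -8*4*44 = -32*44 = -1408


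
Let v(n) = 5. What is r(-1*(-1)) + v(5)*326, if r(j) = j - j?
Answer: 1630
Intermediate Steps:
r(j) = 0
r(-1*(-1)) + v(5)*326 = 0 + 5*326 = 0 + 1630 = 1630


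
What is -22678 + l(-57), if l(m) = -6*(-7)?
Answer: -22636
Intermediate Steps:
l(m) = 42
-22678 + l(-57) = -22678 + 42 = -22636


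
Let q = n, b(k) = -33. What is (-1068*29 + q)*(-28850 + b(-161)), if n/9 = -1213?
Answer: 1209879987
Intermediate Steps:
n = -10917 (n = 9*(-1213) = -10917)
q = -10917
(-1068*29 + q)*(-28850 + b(-161)) = (-1068*29 - 10917)*(-28850 - 33) = (-30972 - 10917)*(-28883) = -41889*(-28883) = 1209879987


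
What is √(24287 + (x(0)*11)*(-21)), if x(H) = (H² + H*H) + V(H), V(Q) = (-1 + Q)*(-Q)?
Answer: √24287 ≈ 155.84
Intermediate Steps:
V(Q) = -Q*(-1 + Q)
x(H) = 2*H² + H*(1 - H) (x(H) = (H² + H*H) + H*(1 - H) = (H² + H²) + H*(1 - H) = 2*H² + H*(1 - H))
√(24287 + (x(0)*11)*(-21)) = √(24287 + ((0*(1 + 0))*11)*(-21)) = √(24287 + ((0*1)*11)*(-21)) = √(24287 + (0*11)*(-21)) = √(24287 + 0*(-21)) = √(24287 + 0) = √24287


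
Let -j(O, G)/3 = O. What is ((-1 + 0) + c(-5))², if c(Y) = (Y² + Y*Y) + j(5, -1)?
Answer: 1156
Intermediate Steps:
j(O, G) = -3*O
c(Y) = -15 + 2*Y² (c(Y) = (Y² + Y*Y) - 3*5 = (Y² + Y²) - 15 = 2*Y² - 15 = -15 + 2*Y²)
((-1 + 0) + c(-5))² = ((-1 + 0) + (-15 + 2*(-5)²))² = (-1 + (-15 + 2*25))² = (-1 + (-15 + 50))² = (-1 + 35)² = 34² = 1156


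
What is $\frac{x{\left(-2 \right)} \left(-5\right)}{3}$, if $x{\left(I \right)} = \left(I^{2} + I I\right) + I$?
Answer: $-10$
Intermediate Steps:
$x{\left(I \right)} = I + 2 I^{2}$ ($x{\left(I \right)} = \left(I^{2} + I^{2}\right) + I = 2 I^{2} + I = I + 2 I^{2}$)
$\frac{x{\left(-2 \right)} \left(-5\right)}{3} = \frac{- 2 \left(1 + 2 \left(-2\right)\right) \left(-5\right)}{3} = - 2 \left(1 - 4\right) \left(-5\right) \frac{1}{3} = \left(-2\right) \left(-3\right) \left(-5\right) \frac{1}{3} = 6 \left(-5\right) \frac{1}{3} = \left(-30\right) \frac{1}{3} = -10$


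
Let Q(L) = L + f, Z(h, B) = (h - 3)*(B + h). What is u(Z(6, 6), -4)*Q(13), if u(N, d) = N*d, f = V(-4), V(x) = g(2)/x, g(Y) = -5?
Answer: -2052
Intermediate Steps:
Z(h, B) = (-3 + h)*(B + h)
V(x) = -5/x
f = 5/4 (f = -5/(-4) = -5*(-¼) = 5/4 ≈ 1.2500)
Q(L) = 5/4 + L (Q(L) = L + 5/4 = 5/4 + L)
u(Z(6, 6), -4)*Q(13) = ((6² - 3*6 - 3*6 + 6*6)*(-4))*(5/4 + 13) = ((36 - 18 - 18 + 36)*(-4))*(57/4) = (36*(-4))*(57/4) = -144*57/4 = -2052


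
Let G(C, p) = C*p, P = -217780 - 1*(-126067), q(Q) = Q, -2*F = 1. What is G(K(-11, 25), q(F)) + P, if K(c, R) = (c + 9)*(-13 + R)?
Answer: -91701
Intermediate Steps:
F = -½ (F = -½*1 = -½ ≈ -0.50000)
K(c, R) = (-13 + R)*(9 + c) (K(c, R) = (9 + c)*(-13 + R) = (-13 + R)*(9 + c))
P = -91713 (P = -217780 + 126067 = -91713)
G(K(-11, 25), q(F)) + P = (-117 - 13*(-11) + 9*25 + 25*(-11))*(-½) - 91713 = (-117 + 143 + 225 - 275)*(-½) - 91713 = -24*(-½) - 91713 = 12 - 91713 = -91701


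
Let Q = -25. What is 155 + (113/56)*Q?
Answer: 5855/56 ≈ 104.55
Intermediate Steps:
155 + (113/56)*Q = 155 + (113/56)*(-25) = 155 - 2825/56 = 5855/56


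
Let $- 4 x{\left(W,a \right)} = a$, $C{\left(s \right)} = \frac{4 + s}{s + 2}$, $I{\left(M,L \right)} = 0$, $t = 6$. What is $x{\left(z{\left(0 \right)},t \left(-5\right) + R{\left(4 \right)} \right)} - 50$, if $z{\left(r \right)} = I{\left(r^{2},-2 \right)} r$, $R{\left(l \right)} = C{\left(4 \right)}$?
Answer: $- \frac{257}{6} \approx -42.833$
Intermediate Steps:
$C{\left(s \right)} = \frac{4 + s}{2 + s}$
$R{\left(l \right)} = \frac{4}{3}$ ($R{\left(l \right)} = \frac{4 + 4}{2 + 4} = \frac{1}{6} \cdot 8 = \frac{4}{3}$)
$z{\left(r \right)} = 0$ ($z{\left(r \right)} = 0 r = 0$)
$x{\left(W,a \right)} = - \frac{a}{4}$
$x{\left(z{\left(0 \right)},t \left(-5\right) + R{\left(4 \right)} \right)} - 50 = - \frac{6 \left(-5\right) + \frac{4}{3}}{4} - 50 = - \frac{-30 + \frac{4}{3}}{4} - 50 = \left(- \frac{1}{4}\right) \left(- \frac{86}{3}\right) - 50 = \frac{43}{6} - 50 = - \frac{257}{6}$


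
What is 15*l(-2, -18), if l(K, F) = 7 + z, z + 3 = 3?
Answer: 105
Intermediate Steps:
z = 0 (z = -3 + 3 = 0)
l(K, F) = 7 (l(K, F) = 7 + 0 = 7)
15*l(-2, -18) = 15*7 = 105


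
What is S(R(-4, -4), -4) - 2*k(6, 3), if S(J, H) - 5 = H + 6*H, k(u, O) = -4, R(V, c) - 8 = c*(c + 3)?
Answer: -15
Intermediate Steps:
R(V, c) = 8 + c*(3 + c) (R(V, c) = 8 + c*(c + 3) = 8 + c*(3 + c))
S(J, H) = 5 + 7*H (S(J, H) = 5 + (H + 6*H) = 5 + 7*H)
S(R(-4, -4), -4) - 2*k(6, 3) = (5 + 7*(-4)) - 2*(-4) = (5 - 28) + 8 = -23 + 8 = -15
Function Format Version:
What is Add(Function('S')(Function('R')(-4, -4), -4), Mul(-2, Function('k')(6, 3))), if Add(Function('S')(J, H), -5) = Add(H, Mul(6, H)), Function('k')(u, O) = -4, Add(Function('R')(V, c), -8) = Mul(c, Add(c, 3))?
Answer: -15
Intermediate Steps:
Function('R')(V, c) = Add(8, Mul(c, Add(3, c))) (Function('R')(V, c) = Add(8, Mul(c, Add(c, 3))) = Add(8, Mul(c, Add(3, c))))
Function('S')(J, H) = Add(5, Mul(7, H)) (Function('S')(J, H) = Add(5, Add(H, Mul(6, H))) = Add(5, Mul(7, H)))
Add(Function('S')(Function('R')(-4, -4), -4), Mul(-2, Function('k')(6, 3))) = Add(Add(5, Mul(7, -4)), Mul(-2, -4)) = Add(Add(5, -28), 8) = Add(-23, 8) = -15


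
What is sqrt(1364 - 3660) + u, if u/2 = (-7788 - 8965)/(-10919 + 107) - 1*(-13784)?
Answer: 149049361/5406 + 2*I*sqrt(574) ≈ 27571.0 + 47.917*I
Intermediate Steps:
u = 149049361/5406 (u = 2*((-7788 - 8965)/(-10919 + 107) - 1*(-13784)) = 2*(-16753/(-10812) + 13784) = 2*(-16753*(-1/10812) + 13784) = 2*(16753/10812 + 13784) = 2*(149049361/10812) = 149049361/5406 ≈ 27571.)
sqrt(1364 - 3660) + u = sqrt(1364 - 3660) + 149049361/5406 = sqrt(-2296) + 149049361/5406 = 2*I*sqrt(574) + 149049361/5406 = 149049361/5406 + 2*I*sqrt(574)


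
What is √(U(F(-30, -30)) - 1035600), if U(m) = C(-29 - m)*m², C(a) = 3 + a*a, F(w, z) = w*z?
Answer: 20*√1747661511 ≈ 8.3610e+5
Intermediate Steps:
C(a) = 3 + a²
U(m) = m²*(3 + (-29 - m)²) (U(m) = (3 + (-29 - m)²)*m² = m²*(3 + (-29 - m)²))
√(U(F(-30, -30)) - 1035600) = √((-30*(-30))²*(3 + (29 - 30*(-30))²) - 1035600) = √(900²*(3 + (29 + 900)²) - 1035600) = √(810000*(3 + 929²) - 1035600) = √(810000*(3 + 863041) - 1035600) = √(810000*863044 - 1035600) = √(699065640000 - 1035600) = √699064604400 = 20*√1747661511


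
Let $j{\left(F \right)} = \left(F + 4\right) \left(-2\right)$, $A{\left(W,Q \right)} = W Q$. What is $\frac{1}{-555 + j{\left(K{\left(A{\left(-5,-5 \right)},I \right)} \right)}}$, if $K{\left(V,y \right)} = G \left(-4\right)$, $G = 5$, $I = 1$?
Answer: $- \frac{1}{523} \approx -0.001912$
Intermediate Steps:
$A{\left(W,Q \right)} = Q W$
$K{\left(V,y \right)} = -20$ ($K{\left(V,y \right)} = 5 \left(-4\right) = -20$)
$j{\left(F \right)} = -8 - 2 F$ ($j{\left(F \right)} = \left(4 + F\right) \left(-2\right) = -8 - 2 F$)
$\frac{1}{-555 + j{\left(K{\left(A{\left(-5,-5 \right)},I \right)} \right)}} = \frac{1}{-555 - -32} = \frac{1}{-555 + \left(-8 + 40\right)} = \frac{1}{-555 + 32} = \frac{1}{-523} = - \frac{1}{523}$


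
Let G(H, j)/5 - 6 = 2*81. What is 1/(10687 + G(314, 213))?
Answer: 1/11527 ≈ 8.6753e-5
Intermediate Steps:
G(H, j) = 840 (G(H, j) = 30 + 5*(2*81) = 30 + 5*162 = 30 + 810 = 840)
1/(10687 + G(314, 213)) = 1/(10687 + 840) = 1/11527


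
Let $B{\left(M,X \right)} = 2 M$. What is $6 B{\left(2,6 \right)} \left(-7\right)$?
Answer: $-168$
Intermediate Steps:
$6 B{\left(2,6 \right)} \left(-7\right) = 6 \cdot 2 \cdot 2 \left(-7\right) = 6 \cdot 4 \left(-7\right) = 24 \left(-7\right) = -168$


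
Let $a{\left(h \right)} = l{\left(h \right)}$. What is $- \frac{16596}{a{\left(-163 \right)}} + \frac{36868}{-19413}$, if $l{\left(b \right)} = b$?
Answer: $\frac{316168664}{3164319} \approx 99.917$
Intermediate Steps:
$a{\left(h \right)} = h$
$- \frac{16596}{a{\left(-163 \right)}} + \frac{36868}{-19413} = - \frac{16596}{-163} + \frac{36868}{-19413} = \left(-16596\right) \left(- \frac{1}{163}\right) + 36868 \left(- \frac{1}{19413}\right) = \frac{16596}{163} - \frac{36868}{19413} = \frac{316168664}{3164319}$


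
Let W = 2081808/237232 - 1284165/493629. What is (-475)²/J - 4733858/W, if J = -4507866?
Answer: -8676962109219045371993/11316555727466814 ≈ -7.6675e+5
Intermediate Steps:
W = 15062411874/2439679061 (W = 2081808*(1/237232) - 1284165*1/493629 = 130113/14827 - 428055/164543 = 15062411874/2439679061 ≈ 6.1739)
(-475)²/J - 4733858/W = (-475)²/(-4507866) - 4733858/15062411874/2439679061 = 225625*(-1/4507866) - 4733858*2439679061/15062411874 = -225625/4507866 - 5774547120173669/7531205937 = -8676962109219045371993/11316555727466814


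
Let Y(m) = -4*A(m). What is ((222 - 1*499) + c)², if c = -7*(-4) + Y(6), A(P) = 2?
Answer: 66049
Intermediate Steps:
Y(m) = -8 (Y(m) = -4*2 = -8)
c = 20 (c = -7*(-4) - 8 = 28 - 8 = 20)
((222 - 1*499) + c)² = ((222 - 1*499) + 20)² = ((222 - 499) + 20)² = (-277 + 20)² = (-257)² = 66049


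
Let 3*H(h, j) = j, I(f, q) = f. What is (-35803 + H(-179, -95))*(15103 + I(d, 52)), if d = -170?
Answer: -1605357232/3 ≈ -5.3512e+8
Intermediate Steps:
H(h, j) = j/3
(-35803 + H(-179, -95))*(15103 + I(d, 52)) = (-35803 + (⅓)*(-95))*(15103 - 170) = (-35803 - 95/3)*14933 = -107504/3*14933 = -1605357232/3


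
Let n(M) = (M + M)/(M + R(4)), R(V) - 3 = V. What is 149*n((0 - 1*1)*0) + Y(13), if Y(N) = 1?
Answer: 1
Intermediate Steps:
R(V) = 3 + V
n(M) = 2*M/(7 + M) (n(M) = (M + M)/(M + (3 + 4)) = (2*M)/(M + 7) = (2*M)/(7 + M) = 2*M/(7 + M))
149*n((0 - 1*1)*0) + Y(13) = 149*(2*((0 - 1*1)*0)/(7 + (0 - 1*1)*0)) + 1 = 149*(2*((0 - 1)*0)/(7 + (0 - 1)*0)) + 1 = 149*(2*(-1*0)/(7 - 1*0)) + 1 = 149*(2*0/(7 + 0)) + 1 = 149*(2*0/7) + 1 = 149*(2*0*(⅐)) + 1 = 149*0 + 1 = 0 + 1 = 1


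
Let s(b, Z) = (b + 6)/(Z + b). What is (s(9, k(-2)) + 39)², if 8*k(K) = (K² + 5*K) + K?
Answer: 106929/64 ≈ 1670.8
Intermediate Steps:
k(K) = K²/8 + 3*K/4 (k(K) = ((K² + 5*K) + K)/8 = (K² + 6*K)/8 = K²/8 + 3*K/4)
s(b, Z) = (6 + b)/(Z + b)
(s(9, k(-2)) + 39)² = ((6 + 9)/((⅛)*(-2)*(6 - 2) + 9) + 39)² = (15/((⅛)*(-2)*4 + 9) + 39)² = (15/(-1 + 9) + 39)² = (15/8 + 39)² = (327/8)² = 106929/64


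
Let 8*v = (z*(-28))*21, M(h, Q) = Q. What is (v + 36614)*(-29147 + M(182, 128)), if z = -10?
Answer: -1083830631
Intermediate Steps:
v = 735 (v = (-10*(-28)*21)/8 = (280*21)/8 = (⅛)*5880 = 735)
(v + 36614)*(-29147 + M(182, 128)) = (735 + 36614)*(-29147 + 128) = 37349*(-29019) = -1083830631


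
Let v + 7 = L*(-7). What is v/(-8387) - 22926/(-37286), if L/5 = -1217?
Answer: -697827903/156358841 ≈ -4.4630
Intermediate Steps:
L = -6085 (L = 5*(-1217) = -6085)
v = 42588 (v = -7 - 6085*(-7) = -7 + 42595 = 42588)
v/(-8387) - 22926/(-37286) = 42588/(-8387) - 22926/(-37286) = 42588*(-1/8387) - 22926*(-1/37286) = -42588/8387 + 11463/18643 = -697827903/156358841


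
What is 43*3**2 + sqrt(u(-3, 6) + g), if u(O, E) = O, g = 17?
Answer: 387 + sqrt(14) ≈ 390.74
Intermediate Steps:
43*3**2 + sqrt(u(-3, 6) + g) = 43*3**2 + sqrt(-3 + 17) = 43*9 + sqrt(14) = 387 + sqrt(14)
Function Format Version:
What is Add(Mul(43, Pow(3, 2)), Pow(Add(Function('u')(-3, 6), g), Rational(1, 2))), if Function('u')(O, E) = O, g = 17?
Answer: Add(387, Pow(14, Rational(1, 2))) ≈ 390.74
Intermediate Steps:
Add(Mul(43, Pow(3, 2)), Pow(Add(Function('u')(-3, 6), g), Rational(1, 2))) = Add(Mul(43, Pow(3, 2)), Pow(Add(-3, 17), Rational(1, 2))) = Add(Mul(43, 9), Pow(14, Rational(1, 2))) = Add(387, Pow(14, Rational(1, 2)))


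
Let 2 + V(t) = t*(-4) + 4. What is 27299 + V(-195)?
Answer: 28081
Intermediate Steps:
V(t) = 2 - 4*t (V(t) = -2 + (t*(-4) + 4) = -2 + (-4*t + 4) = -2 + (4 - 4*t) = 2 - 4*t)
27299 + V(-195) = 27299 + (2 - 4*(-195)) = 27299 + (2 + 780) = 27299 + 782 = 28081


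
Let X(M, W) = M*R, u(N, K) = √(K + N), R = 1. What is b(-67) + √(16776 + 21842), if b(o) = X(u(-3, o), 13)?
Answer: √38618 + I*√70 ≈ 196.51 + 8.3666*I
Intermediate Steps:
X(M, W) = M (X(M, W) = M*1 = M)
b(o) = √(-3 + o) (b(o) = √(o - 3) = √(-3 + o))
b(-67) + √(16776 + 21842) = √(-3 - 67) + √(16776 + 21842) = √(-70) + √38618 = I*√70 + √38618 = √38618 + I*√70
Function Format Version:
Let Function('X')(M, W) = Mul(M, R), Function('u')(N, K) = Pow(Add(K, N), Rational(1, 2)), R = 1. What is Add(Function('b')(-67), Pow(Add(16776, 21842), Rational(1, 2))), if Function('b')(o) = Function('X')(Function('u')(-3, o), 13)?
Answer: Add(Pow(38618, Rational(1, 2)), Mul(I, Pow(70, Rational(1, 2)))) ≈ Add(196.51, Mul(8.3666, I))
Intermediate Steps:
Function('X')(M, W) = M (Function('X')(M, W) = Mul(M, 1) = M)
Function('b')(o) = Pow(Add(-3, o), Rational(1, 2)) (Function('b')(o) = Pow(Add(o, -3), Rational(1, 2)) = Pow(Add(-3, o), Rational(1, 2)))
Add(Function('b')(-67), Pow(Add(16776, 21842), Rational(1, 2))) = Add(Pow(Add(-3, -67), Rational(1, 2)), Pow(Add(16776, 21842), Rational(1, 2))) = Add(Pow(-70, Rational(1, 2)), Pow(38618, Rational(1, 2))) = Add(Mul(I, Pow(70, Rational(1, 2))), Pow(38618, Rational(1, 2))) = Add(Pow(38618, Rational(1, 2)), Mul(I, Pow(70, Rational(1, 2))))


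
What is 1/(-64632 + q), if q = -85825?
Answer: -1/150457 ≈ -6.6464e-6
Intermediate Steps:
1/(-64632 + q) = 1/(-64632 - 85825) = 1/(-150457) = -1/150457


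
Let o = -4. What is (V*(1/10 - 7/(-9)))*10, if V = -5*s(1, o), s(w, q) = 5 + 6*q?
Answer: 7505/9 ≈ 833.89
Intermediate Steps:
V = 95 (V = -5*(5 + 6*(-4)) = -5*(5 - 24) = -5*(-19) = 95)
(V*(1/10 - 7/(-9)))*10 = (95*(1/10 - 7/(-9)))*10 = (95*(1*(1/10) - 7*(-1/9)))*10 = (95*(1/10 + 7/9))*10 = (95*(79/90))*10 = (1501/18)*10 = 7505/9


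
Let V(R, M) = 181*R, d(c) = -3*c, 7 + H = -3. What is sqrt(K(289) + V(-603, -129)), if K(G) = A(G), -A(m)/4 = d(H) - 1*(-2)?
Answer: I*sqrt(109271) ≈ 330.56*I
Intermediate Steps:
H = -10 (H = -7 - 3 = -10)
A(m) = -128 (A(m) = -4*(-3*(-10) - 1*(-2)) = -4*(30 + 2) = -4*32 = -128)
K(G) = -128
sqrt(K(289) + V(-603, -129)) = sqrt(-128 + 181*(-603)) = sqrt(-128 - 109143) = sqrt(-109271) = I*sqrt(109271)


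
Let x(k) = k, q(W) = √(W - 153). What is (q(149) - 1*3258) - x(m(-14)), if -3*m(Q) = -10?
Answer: -9784/3 + 2*I ≈ -3261.3 + 2.0*I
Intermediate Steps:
m(Q) = 10/3 (m(Q) = -⅓*(-10) = 10/3)
q(W) = √(-153 + W)
(q(149) - 1*3258) - x(m(-14)) = (√(-153 + 149) - 1*3258) - 1*10/3 = (√(-4) - 3258) - 10/3 = (2*I - 3258) - 10/3 = (-3258 + 2*I) - 10/3 = -9784/3 + 2*I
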